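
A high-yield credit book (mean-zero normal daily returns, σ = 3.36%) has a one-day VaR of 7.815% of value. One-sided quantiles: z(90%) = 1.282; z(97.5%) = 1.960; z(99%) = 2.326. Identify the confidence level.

99%

Implied z = VaR/σ = 7.815 / 3.36 = 2.326.
This matches z(99%) = 2.326.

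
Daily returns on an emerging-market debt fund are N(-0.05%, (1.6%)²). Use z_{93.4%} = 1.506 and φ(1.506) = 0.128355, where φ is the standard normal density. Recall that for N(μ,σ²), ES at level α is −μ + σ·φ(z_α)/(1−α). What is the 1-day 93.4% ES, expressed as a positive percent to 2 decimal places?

3.16%

Tail multiplier: φ(z)/(1−α) = 0.128355 / 0.066 = 1.945.
ES = −(-0.05%) + 1.6% × 1.945 = 3.162%.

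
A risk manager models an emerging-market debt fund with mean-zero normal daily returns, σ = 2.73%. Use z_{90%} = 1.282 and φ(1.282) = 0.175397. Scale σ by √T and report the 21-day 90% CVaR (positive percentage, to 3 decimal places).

21.943%

σ_{21d} = 2.73% × √21 = 12.510%.
ES multiplier = φ(z)/(1−α) = 0.175397/0.1 = 1.754.
ES = 12.510% × 1.754 = 21.943%.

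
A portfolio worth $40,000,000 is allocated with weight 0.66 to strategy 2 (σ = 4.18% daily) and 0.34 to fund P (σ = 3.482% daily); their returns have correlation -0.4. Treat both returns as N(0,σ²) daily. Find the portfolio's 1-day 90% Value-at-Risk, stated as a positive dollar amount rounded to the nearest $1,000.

$1,297,000

σ_p² = 0.66²·4.18² + 0.34²·3.482² + 2·-0.4·0.66·0.34·4.18·3.482 = 6.3997 (%²).
σ_p = √6.3997 = 2.530%.
At 90%, z = 1.282.
VaR = 1.282 × 2.530% = 3.243%; on $40,000,000 that is $1,297,200.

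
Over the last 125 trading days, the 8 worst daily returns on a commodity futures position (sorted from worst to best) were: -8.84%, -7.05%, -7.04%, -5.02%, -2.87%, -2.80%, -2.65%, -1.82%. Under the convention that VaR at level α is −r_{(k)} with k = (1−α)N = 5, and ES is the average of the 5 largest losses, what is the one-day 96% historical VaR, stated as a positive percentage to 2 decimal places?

k = 5; the 5th lowest return is -2.87%, so VaR = 2.87%.

2.87%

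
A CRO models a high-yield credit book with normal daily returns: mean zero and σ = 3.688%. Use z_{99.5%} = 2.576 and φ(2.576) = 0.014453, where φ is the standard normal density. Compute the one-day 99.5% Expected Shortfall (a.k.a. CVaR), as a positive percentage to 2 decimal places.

10.66%

Tail multiplier: φ(z)/(1−α) = 0.014453 / 0.005 = 2.891.
ES = 3.688% × 2.891 = 10.662%.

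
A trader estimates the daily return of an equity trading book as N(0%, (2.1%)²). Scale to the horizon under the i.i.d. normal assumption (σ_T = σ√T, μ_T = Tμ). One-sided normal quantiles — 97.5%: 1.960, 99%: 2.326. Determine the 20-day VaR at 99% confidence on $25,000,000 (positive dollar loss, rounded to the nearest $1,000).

σ_{20d} = 2.1% × √20 = 9.391%.
VaR = 2.326 × 9.391% = 21.843%.
On $25,000,000: 0.21843 × $25,000,000 = $5,460,750.

$5,461,000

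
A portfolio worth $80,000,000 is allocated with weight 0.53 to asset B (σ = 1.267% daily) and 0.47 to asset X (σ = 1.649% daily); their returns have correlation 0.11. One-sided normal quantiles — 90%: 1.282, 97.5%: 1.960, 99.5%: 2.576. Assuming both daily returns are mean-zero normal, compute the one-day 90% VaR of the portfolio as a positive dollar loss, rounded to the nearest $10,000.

$1,110,000

σ_p² = 0.53²·1.267² + 0.47²·1.649² + 2·0.11·0.53·0.47·1.267·1.649 = 1.1661 (%²).
σ_p = √1.1661 = 1.080%.
VaR = 1.282 × 1.080% = 1.385%; on $80,000,000 that is $1,108,000.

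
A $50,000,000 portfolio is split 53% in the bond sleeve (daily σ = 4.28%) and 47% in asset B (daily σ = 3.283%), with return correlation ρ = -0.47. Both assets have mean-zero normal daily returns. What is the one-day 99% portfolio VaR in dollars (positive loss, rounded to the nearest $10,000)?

σ_p² = 0.53²·4.28² + 0.47²·3.283² + 2·-0.47·0.53·0.47·4.28·3.283 = 4.2364 (%²).
σ_p = √4.2364 = 2.058%.
At 99%, z = 2.326.
VaR = 2.326 × 2.058% = 4.787%; on $50,000,000 that is $2,393,500.

$2,390,000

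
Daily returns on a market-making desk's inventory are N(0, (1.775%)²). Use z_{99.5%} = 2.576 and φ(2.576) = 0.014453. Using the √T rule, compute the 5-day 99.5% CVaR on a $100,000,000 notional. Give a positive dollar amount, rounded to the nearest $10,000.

$11,470,000

σ_{5d} = 1.775% × √5 = 3.969%.
ES multiplier = φ(z)/(1−α) = 0.014453/0.005 = 2.891.
ES = 3.969% × 2.891 = 11.474%; on $100,000,000: $11,474,000.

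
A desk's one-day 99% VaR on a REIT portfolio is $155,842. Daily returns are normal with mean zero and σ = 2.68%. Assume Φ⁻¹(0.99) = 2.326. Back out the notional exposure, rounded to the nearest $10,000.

VaR as a fraction of value: z·σ = 2.326 × 2.68% = 6.23368%.
Position = $155,842 / 0.0623368 = $2,500,000.

$2,500,000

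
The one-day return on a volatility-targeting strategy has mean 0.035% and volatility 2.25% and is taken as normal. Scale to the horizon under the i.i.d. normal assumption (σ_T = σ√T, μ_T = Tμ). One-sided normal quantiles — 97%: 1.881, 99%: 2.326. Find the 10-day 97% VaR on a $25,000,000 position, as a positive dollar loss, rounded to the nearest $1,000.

$3,258,000

σ_{10d} = 2.25% × √10 = 7.115%; μ_{10d} = 10 × 0.035% = 0.350%.
VaR = −(0.350%) + 1.881 × 7.115% = 13.033%.
On $25,000,000: 0.13033 × $25,000,000 = $3,258,250.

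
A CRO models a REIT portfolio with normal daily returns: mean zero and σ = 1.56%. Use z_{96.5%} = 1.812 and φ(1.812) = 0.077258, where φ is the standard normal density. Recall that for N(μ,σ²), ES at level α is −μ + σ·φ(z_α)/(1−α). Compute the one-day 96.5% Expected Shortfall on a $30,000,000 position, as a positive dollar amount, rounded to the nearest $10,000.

$1,030,000

Tail multiplier: φ(z)/(1−α) = 0.077258 / 0.035 = 2.207.
ES = 1.56% × 2.207 = 3.443%.
On $30,000,000: 0.03443 × $30,000,000 = $1,032,900.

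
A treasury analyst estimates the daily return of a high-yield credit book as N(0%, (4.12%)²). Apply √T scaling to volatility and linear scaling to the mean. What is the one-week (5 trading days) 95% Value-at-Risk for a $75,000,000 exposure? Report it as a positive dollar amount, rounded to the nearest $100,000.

At 95%, z = 1.645.
σ_{5d} = 4.12% × √5 = 9.213%.
VaR = 1.645 × 9.213% = 15.155%.
On $75,000,000: 0.15155 × $75,000,000 = $11,366,250.

$11,400,000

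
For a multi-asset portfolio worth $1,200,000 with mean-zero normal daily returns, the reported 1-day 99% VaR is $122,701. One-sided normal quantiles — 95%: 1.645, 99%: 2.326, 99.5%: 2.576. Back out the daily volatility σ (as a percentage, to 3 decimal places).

VaR as a fraction: $122,701 / $1,200,000 = 10.225%.
σ = VaR / z = 10.225% / 2.326 = 4.396%.

4.396%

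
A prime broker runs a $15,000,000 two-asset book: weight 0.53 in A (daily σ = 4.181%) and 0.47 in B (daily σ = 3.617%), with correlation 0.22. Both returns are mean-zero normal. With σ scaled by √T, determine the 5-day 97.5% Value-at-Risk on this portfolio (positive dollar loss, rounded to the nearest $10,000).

$2,020,000

σ_p = √(0.53²·4.181² + 0.47²·3.617² + 2·0.22·0.53·0.47·4.181·3.617) = 3.075%.
σ_{5d} = 3.075% × √5 = 6.876%.
z(97.5%) = 1.960.
VaR = 1.960 × 6.876% = 13.477%; on $15,000,000 that is $2,021,550.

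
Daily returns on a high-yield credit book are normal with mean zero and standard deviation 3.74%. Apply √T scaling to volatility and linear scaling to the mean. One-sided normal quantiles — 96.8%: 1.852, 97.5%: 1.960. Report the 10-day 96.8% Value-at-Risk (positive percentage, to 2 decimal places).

σ_{10d} = 3.74% × √10 = 11.827%.
VaR = 1.852 × 11.827% = 21.904%.

21.90%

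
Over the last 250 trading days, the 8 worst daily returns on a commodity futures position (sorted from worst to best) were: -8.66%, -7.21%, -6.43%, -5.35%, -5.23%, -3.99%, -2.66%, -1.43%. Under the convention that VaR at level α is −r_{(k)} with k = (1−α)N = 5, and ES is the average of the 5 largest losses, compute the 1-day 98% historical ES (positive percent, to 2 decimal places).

6.58%

The 5 worst returns sum to -32.88%.
ES = −(-32.88%) / 5 = 6.576% ≈ 6.58%.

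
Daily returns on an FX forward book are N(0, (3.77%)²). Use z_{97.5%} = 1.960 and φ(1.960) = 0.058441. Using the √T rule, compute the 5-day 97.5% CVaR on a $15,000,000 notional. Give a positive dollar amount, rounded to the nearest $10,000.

σ_{5d} = 3.77% × √5 = 8.430%.
ES multiplier = φ(z)/(1−α) = 0.058441/0.025 = 2.338.
ES = 8.430% × 2.338 = 19.709%; on $15,000,000: $2,956,350.

$2,960,000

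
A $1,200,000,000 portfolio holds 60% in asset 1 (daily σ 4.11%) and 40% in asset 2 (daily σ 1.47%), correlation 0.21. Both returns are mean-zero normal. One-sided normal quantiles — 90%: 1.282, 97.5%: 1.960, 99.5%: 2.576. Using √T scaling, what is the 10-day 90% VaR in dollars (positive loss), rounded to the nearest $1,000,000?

σ_p = √(0.6²·4.11² + 0.4²·1.47² + 2·0.21·0.6·0.4·4.11·1.47) = 2.653%.
σ_{10d} = 2.653% × √10 = 8.390%.
VaR = 1.282 × 8.390% = 10.756%; on $1,200,000,000 that is $129,072,000.

$129,000,000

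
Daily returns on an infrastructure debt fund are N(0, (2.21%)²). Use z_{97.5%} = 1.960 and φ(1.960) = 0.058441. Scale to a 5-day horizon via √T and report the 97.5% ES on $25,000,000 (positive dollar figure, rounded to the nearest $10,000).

σ_{5d} = 2.21% × √5 = 4.942%.
ES multiplier = φ(z)/(1−α) = 0.058441/0.025 = 2.338.
ES = 4.942% × 2.338 = 11.554%; on $25,000,000: $2,888,500.

$2,890,000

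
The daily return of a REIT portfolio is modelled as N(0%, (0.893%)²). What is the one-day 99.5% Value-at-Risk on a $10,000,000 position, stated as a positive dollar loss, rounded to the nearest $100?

At 99.5% one-sided, z = 2.576.
VaR = z·σ = 2.576 × 0.893% = 2.300%.
On $10,000,000: 0.02300 × $10,000,000 = $230,000.

$230,000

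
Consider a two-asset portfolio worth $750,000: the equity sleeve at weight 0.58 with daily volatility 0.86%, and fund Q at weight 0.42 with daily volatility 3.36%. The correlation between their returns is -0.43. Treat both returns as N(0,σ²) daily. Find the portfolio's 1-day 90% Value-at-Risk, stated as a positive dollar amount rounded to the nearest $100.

$12,300

σ_p² = 0.58²·0.86² + 0.42²·3.36² + 2·-0.43·0.58·0.42·0.86·3.36 = 1.6349 (%²).
σ_p = √1.6349 = 1.279%.
At 90%, z = 1.282.
VaR = 1.282 × 1.279% = 1.640%; on $750,000 that is $12,300.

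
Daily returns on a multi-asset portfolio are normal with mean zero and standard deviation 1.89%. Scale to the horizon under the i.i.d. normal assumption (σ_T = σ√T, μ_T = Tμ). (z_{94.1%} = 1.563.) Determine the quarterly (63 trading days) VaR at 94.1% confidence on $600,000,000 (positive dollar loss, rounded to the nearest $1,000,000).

$141,000,000

σ_{63d} = 1.89% × √63 = 15.001%.
VaR = 1.563 × 15.001% = 23.447%.
On $600,000,000: 0.23447 × $600,000,000 = $140,682,000.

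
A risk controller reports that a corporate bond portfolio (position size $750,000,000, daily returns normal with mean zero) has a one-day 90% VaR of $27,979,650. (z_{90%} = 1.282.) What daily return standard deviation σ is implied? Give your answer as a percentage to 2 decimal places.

VaR as a fraction: $27,979,650 / $750,000,000 = 3.731%.
σ = VaR / z = 3.731% / 1.282 = 2.910%.

2.91%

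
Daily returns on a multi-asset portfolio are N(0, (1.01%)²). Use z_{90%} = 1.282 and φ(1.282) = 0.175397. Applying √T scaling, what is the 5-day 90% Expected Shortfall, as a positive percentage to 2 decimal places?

σ_{5d} = 1.01% × √5 = 2.258%.
ES multiplier = φ(z)/(1−α) = 0.175397/0.1 = 1.754.
ES = 2.258% × 1.754 = 3.961%.

3.96%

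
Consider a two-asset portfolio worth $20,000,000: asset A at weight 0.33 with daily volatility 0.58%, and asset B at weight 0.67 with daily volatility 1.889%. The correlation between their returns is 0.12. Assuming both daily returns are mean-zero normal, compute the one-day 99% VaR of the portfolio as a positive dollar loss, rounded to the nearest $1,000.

σ_p² = 0.33²·0.58² + 0.67²·1.889² + 2·0.12·0.33·0.67·0.58·1.889 = 1.6966 (%²).
σ_p = √1.6966 = 1.303%.
At 99%, z = 2.326.
VaR = 2.326 × 1.303% = 3.031%; on $20,000,000 that is $606,200.

$606,000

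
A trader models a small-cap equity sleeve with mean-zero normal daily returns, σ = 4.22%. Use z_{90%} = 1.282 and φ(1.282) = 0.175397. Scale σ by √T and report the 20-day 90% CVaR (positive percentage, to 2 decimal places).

33.10%

σ_{20d} = 4.22% × √20 = 18.872%.
ES multiplier = φ(z)/(1−α) = 0.175397/0.1 = 1.754.
ES = 18.872% × 1.754 = 33.101%.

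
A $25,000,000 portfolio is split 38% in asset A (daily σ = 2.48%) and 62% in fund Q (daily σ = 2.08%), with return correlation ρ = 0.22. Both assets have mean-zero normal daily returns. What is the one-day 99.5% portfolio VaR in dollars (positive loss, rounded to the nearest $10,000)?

σ_p² = 0.38²·2.48² + 0.62²·2.08² + 2·0.22·0.38·0.62·2.48·2.08 = 3.0859 (%²).
σ_p = √3.0859 = 1.757%.
At 99.5%, z = 2.576.
VaR = 2.576 × 1.757% = 4.526%; on $25,000,000 that is $1,131,500.

$1,130,000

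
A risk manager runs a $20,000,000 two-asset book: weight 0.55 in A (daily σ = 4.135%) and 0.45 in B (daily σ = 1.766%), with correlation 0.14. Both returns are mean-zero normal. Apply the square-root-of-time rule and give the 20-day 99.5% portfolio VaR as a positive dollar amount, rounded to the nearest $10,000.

$5,790,000

σ_p = √(0.55²·4.135² + 0.45²·1.766² + 2·0.14·0.55·0.45·4.135·1.766) = 2.512%.
σ_{20d} = 2.512% × √20 = 11.234%.
z(99.5%) = 2.576.
VaR = 2.576 × 11.234% = 28.939%; on $20,000,000 that is $5,787,800.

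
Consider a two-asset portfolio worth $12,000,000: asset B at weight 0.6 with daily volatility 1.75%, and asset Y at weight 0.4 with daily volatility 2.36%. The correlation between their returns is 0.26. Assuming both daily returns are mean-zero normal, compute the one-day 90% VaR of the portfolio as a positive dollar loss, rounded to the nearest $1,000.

$244,000

σ_p² = 0.6²·1.75² + 0.4²·2.36² + 2·0.26·0.6·0.4·1.75·2.36 = 2.5091 (%²).
σ_p = √2.5091 = 1.584%.
At 90%, z = 1.282.
VaR = 1.282 × 1.584% = 2.031%; on $12,000,000 that is $243,720.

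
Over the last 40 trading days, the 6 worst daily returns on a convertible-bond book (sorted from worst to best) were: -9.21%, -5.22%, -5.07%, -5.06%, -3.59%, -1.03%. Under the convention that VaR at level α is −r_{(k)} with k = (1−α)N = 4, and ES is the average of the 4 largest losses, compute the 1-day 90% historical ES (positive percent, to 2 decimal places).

6.14%

The 4 worst returns sum to -24.56%.
ES = −(-24.56%) / 4 = 6.14%.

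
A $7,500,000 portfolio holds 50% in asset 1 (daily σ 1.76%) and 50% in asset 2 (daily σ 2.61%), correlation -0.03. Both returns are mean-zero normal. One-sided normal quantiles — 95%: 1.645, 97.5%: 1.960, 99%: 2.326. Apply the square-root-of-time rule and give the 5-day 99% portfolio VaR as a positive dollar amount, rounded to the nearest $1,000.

σ_p = √(0.5²·1.76² + 0.5²·2.61² + 2·-0.03·0.5·0.5·1.76·2.61) = 1.552%.
σ_{5d} = 1.552% × √5 = 3.470%.
VaR = 2.326 × 3.470% = 8.071%; on $7,500,000 that is $605,325.

$605,000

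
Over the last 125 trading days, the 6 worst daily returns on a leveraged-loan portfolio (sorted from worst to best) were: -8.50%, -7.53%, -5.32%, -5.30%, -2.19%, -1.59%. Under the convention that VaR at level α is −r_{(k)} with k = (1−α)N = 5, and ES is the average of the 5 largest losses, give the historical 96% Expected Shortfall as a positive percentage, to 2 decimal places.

The 5 worst returns sum to -28.84%.
ES = −(-28.84%) / 5 = 5.768% ≈ 5.77%.

5.77%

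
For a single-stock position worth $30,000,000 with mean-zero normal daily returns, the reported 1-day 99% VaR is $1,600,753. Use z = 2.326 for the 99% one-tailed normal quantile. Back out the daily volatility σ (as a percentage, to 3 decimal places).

2.294%

VaR as a fraction: $1,600,753 / $30,000,000 = 5.336%.
σ = VaR / z = 5.336% / 2.326 = 2.294%.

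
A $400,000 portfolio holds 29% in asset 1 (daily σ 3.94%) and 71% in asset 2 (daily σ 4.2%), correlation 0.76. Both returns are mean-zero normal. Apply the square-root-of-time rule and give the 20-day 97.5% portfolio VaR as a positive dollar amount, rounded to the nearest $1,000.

$137,000

σ_p = √(0.29²·3.94² + 0.71²·4.2² + 2·0.76·0.29·0.71·3.94·4.2) = 3.921%.
σ_{20d} = 3.921% × √20 = 17.535%.
z(97.5%) = 1.960.
VaR = 1.960 × 17.535% = 34.369%; on $400,000 that is $137,476.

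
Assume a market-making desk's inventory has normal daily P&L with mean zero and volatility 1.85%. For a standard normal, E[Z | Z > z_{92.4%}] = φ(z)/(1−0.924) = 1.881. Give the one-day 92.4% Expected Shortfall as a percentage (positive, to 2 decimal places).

ES = 1.85% × 1.881 = 3.480%.

3.48%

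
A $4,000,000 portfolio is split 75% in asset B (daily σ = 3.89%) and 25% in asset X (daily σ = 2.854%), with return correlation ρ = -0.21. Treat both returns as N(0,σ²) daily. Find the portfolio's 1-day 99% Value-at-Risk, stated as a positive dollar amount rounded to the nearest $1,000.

$266,000

σ_p² = 0.75²·3.89² + 0.25²·2.854² + 2·-0.21·0.75·0.25·3.89·2.854 = 8.1466 (%²).
σ_p = √8.1466 = 2.854%.
At 99%, z = 2.326.
VaR = 2.326 × 2.854% = 6.638%; on $4,000,000 that is $265,520.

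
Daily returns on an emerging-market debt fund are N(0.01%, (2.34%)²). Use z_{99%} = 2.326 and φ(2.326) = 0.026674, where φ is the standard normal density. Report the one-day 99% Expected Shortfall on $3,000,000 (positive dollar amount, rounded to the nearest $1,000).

Tail multiplier: φ(z)/(1−α) = 0.026674 / 0.01 = 2.667.
ES = −(0.01%) + 2.34% × 2.667 = 6.231%.
On $3,000,000: 0.06231 × $3,000,000 = $186,930.

$187,000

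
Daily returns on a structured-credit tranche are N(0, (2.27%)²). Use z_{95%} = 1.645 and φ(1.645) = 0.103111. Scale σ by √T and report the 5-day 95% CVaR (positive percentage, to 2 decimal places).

σ_{5d} = 2.27% × √5 = 5.076%.
ES multiplier = φ(z)/(1−α) = 0.103111/0.05 = 2.062.
ES = 5.076% × 2.062 = 10.467%.

10.47%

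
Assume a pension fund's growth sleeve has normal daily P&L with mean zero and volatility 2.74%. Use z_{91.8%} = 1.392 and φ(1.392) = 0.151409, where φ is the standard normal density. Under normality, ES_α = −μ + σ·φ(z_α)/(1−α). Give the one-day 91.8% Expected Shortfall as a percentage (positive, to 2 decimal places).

5.06%

Tail multiplier: φ(z)/(1−α) = 0.151409 / 0.082 = 1.846.
ES = 2.74% × 1.846 = 5.058%.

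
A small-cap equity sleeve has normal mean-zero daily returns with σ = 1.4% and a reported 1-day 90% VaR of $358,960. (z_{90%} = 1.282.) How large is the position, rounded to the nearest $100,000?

VaR as a fraction of value: z·σ = 1.282 × 1.4% = 1.7948%.
Position = $358,960 / 0.017948 = $20,000,000.

$20,000,000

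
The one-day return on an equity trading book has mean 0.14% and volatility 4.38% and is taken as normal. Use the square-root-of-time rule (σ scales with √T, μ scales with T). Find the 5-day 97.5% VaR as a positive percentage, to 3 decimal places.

At 97.5%, z = 1.960.
σ_{5d} = 4.38% × √5 = 9.794%; μ_{5d} = 5 × 0.14% = 0.700%.
VaR = −(0.700%) + 1.960 × 9.794% = 18.496%.

18.496%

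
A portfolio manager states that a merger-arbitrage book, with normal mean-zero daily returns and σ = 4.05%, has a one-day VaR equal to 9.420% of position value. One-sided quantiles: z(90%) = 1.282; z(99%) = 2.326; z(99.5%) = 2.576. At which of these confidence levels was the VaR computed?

Implied z = VaR/σ = 9.420 / 4.05 = 2.326.
This matches z(99%) = 2.326.

99%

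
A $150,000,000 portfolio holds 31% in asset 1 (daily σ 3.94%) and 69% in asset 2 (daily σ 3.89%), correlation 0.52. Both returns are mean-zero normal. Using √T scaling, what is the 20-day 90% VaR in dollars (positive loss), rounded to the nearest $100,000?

$29,900,000

σ_p = √(0.31²·3.94² + 0.69²·3.89² + 2·0.52·0.31·0.69·3.94·3.89) = 3.479%.
σ_{20d} = 3.479% × √20 = 15.559%.
z(90%) = 1.282.
VaR = 1.282 × 15.559% = 19.947%; on $150,000,000 that is $29,920,500.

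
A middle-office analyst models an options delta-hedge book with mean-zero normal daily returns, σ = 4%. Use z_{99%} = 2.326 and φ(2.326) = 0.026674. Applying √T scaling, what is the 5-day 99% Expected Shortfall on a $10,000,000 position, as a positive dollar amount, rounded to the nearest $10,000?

$2,390,000

σ_{5d} = 4% × √5 = 8.944%.
ES multiplier = φ(z)/(1−α) = 0.026674/0.01 = 2.667.
ES = 8.944% × 2.667 = 23.854%; on $10,000,000: $2,385,400.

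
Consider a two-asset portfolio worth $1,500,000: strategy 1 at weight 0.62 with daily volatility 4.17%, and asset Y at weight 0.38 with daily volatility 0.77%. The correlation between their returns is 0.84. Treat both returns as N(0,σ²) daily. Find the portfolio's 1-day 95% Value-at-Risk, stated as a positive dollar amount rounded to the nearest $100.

σ_p² = 0.62²·4.17² + 0.38²·0.77² + 2·0.84·0.62·0.38·4.17·0.77 = 8.0408 (%²).
σ_p = √8.0408 = 2.836%.
At 95%, z = 1.645.
VaR = 1.645 × 2.836% = 4.665%; on $1,500,000 that is $69,975.

$70,000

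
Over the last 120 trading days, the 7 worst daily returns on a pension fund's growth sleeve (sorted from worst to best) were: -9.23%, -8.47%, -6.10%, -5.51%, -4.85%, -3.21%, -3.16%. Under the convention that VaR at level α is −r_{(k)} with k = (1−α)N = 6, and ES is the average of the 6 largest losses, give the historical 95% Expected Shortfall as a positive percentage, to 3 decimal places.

The 6 worst returns sum to -37.37%.
ES = −(-37.37%) / 6 = 6.2283…% ≈ 6.228%.

6.228%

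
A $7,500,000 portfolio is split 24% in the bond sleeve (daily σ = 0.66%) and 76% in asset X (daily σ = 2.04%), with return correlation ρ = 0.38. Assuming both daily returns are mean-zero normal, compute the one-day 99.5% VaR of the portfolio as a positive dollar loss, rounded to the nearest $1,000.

$312,000

σ_p² = 0.24²·0.66² + 0.76²·2.04² + 2·0.38·0.24·0.76·0.66·2.04 = 2.6155 (%²).
σ_p = √2.6155 = 1.617%.
At 99.5%, z = 2.576.
VaR = 2.576 × 1.617% = 4.165%; on $7,500,000 that is $312,375.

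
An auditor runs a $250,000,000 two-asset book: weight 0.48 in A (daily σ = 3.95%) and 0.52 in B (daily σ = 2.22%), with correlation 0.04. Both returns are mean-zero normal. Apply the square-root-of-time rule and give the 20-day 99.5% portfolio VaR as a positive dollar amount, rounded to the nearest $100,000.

$65,100,000

σ_p = √(0.48²·3.95² + 0.52²·2.22² + 2·0.04·0.48·0.52·3.95·2.22) = 2.259%.
σ_{20d} = 2.259% × √20 = 10.103%.
z(99.5%) = 2.576.
VaR = 2.576 × 10.103% = 26.025%; on $250,000,000 that is $65,062,500.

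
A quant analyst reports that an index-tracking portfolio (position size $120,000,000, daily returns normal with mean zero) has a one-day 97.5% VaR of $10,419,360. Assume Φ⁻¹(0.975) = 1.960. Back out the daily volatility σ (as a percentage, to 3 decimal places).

4.430%

VaR as a fraction: $10,419,360 / $120,000,000 = 8.683%.
σ = VaR / z = 8.683% / 1.960 = 4.430%.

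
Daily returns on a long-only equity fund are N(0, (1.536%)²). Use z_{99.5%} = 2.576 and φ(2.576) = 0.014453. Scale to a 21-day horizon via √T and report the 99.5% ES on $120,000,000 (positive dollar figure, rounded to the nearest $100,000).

$24,400,000

σ_{21d} = 1.536% × √21 = 7.039%.
ES multiplier = φ(z)/(1−α) = 0.014453/0.005 = 2.891.
ES = 7.039% × 2.891 = 20.350%; on $120,000,000: $24,420,000.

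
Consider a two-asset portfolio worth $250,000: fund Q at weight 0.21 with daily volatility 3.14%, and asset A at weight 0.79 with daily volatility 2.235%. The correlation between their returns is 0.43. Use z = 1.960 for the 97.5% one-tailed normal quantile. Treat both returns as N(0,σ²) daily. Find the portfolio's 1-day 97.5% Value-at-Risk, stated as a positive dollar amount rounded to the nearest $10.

$10,460

σ_p² = 0.21²·3.14² + 0.79²·2.235² + 2·0.43·0.21·0.79·3.14·2.235 = 4.5536 (%²).
σ_p = √4.5536 = 2.134%.
VaR = 1.960 × 2.134% = 4.183%; on $250,000 that is $10,458.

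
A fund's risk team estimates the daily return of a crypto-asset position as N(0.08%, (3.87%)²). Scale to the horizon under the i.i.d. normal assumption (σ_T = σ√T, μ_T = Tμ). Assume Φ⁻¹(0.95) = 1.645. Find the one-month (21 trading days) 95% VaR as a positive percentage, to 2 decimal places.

σ_{21d} = 3.87% × √21 = 17.735%; μ_{21d} = 21 × 0.08% = 1.680%.
VaR = −(1.680%) + 1.645 × 17.735% = 27.494%.

27.49%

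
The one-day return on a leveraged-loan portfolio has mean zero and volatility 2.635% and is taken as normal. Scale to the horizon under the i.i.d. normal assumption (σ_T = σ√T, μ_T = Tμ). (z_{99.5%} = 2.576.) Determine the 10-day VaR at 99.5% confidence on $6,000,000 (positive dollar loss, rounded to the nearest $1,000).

σ_{10d} = 2.635% × √10 = 8.333%.
VaR = 2.576 × 8.333% = 21.466%.
On $6,000,000: 0.21466 × $6,000,000 = $1,287,960.

$1,288,000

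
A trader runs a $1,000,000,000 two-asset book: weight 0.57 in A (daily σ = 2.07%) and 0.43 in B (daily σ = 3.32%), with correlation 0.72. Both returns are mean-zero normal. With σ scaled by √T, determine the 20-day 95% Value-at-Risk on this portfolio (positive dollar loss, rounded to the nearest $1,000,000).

$178,000,000

σ_p = √(0.57²·2.07² + 0.43²·3.32² + 2·0.72·0.57·0.43·2.07·3.32) = 2.420%.
σ_{20d} = 2.420% × √20 = 10.823%.
z(95%) = 1.645.
VaR = 1.645 × 10.823% = 17.804%; on $1,000,000,000 that is $178,040,000.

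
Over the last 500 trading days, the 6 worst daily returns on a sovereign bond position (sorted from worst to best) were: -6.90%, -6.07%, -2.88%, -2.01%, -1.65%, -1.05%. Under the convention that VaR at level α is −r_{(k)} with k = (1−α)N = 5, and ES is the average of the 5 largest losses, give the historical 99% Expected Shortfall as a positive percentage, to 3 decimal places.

3.902%

The 5 worst returns sum to -19.51%.
ES = −(-19.51%) / 5 = 3.902%.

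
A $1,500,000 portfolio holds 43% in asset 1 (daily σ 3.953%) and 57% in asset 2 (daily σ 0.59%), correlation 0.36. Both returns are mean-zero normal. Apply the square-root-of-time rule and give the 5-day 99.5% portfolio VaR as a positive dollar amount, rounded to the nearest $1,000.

$160,000

σ_p = √(0.43²·3.953² + 0.57²·0.59² + 2·0.36·0.43·0.57·3.953·0.59) = 1.848%.
σ_{5d} = 1.848% × √5 = 4.132%.
z(99.5%) = 2.576.
VaR = 2.576 × 4.132% = 10.644%; on $1,500,000 that is $159,660.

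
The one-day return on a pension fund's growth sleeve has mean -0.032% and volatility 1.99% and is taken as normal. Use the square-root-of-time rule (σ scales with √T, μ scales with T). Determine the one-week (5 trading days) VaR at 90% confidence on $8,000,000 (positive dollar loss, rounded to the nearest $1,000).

At 90%, z = 1.282.
σ_{5d} = 1.99% × √5 = 4.450%; μ_{5d} = 5 × -0.032% = -0.160%.
VaR = −(-0.160%) + 1.282 × 4.450% = 5.865%.
On $8,000,000: 0.05865 × $8,000,000 = $469,200.

$469,000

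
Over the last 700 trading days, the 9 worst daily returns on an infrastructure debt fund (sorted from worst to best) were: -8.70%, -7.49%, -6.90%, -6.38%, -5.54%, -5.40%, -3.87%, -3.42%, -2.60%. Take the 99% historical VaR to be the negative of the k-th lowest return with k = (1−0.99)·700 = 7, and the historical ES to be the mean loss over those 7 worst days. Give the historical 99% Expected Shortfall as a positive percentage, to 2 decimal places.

The 7 worst returns sum to -44.28%.
ES = −(-44.28%) / 7 = 6.3257…% ≈ 6.33%.

6.33%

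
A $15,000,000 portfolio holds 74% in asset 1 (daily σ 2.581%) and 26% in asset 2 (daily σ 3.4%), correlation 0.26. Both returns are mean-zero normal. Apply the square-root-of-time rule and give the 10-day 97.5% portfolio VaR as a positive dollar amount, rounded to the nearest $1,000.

σ_p = √(0.74²·2.581² + 0.26²·3.4² + 2·0.26·0.74·0.26·2.581·3.4) = 2.304%.
σ_{10d} = 2.304% × √10 = 7.286%.
z(97.5%) = 1.960.
VaR = 1.960 × 7.286% = 14.281%; on $15,000,000 that is $2,142,150.

$2,142,000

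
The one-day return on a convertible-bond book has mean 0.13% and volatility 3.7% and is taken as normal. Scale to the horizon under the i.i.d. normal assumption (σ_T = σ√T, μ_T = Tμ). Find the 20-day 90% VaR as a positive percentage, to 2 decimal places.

At 90%, z = 1.282.
σ_{20d} = 3.7% × √20 = 16.547%; μ_{20d} = 20 × 0.13% = 2.600%.
VaR = −(2.600%) + 1.282 × 16.547% = 18.613%.

18.61%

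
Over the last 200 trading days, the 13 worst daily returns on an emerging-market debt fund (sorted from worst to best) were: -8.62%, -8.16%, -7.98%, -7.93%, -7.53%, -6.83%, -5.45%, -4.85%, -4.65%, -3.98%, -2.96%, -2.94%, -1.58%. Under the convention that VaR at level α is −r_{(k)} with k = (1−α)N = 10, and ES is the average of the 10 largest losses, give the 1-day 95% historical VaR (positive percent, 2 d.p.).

k = 10; the 10th lowest return is -3.98%, so VaR = 3.98%.

3.98%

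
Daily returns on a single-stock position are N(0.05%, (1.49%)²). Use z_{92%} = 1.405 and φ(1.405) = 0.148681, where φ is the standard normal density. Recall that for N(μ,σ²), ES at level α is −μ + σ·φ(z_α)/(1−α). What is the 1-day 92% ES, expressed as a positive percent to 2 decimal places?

Tail multiplier: φ(z)/(1−α) = 0.148681 / 0.08 = 1.859.
ES = −(0.05%) + 1.49% × 1.859 = 2.720%.

2.72%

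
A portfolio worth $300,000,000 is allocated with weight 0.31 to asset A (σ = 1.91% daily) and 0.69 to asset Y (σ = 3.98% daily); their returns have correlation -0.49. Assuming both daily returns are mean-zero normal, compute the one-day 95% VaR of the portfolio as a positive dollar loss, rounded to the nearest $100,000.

$12,400,000

σ_p² = 0.31²·1.91² + 0.69²·3.98² + 2·-0.49·0.31·0.69·1.91·3.98 = 6.2987 (%²).
σ_p = √6.2987 = 2.510%.
At 95%, z = 1.645.
VaR = 1.645 × 2.510% = 4.129%; on $300,000,000 that is $12,387,000.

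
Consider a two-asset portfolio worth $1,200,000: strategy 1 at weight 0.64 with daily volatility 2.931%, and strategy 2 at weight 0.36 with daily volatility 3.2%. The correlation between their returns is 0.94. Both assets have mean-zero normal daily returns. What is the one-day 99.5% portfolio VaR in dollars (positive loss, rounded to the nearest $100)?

σ_p² = 0.64²·2.931² + 0.36²·3.2² + 2·0.94·0.64·0.36·2.931·3.2 = 8.9085 (%²).
σ_p = √8.9085 = 2.985%.
At 99.5%, z = 2.576.
VaR = 2.576 × 2.985% = 7.689%; on $1,200,000 that is $92,268.

$92,300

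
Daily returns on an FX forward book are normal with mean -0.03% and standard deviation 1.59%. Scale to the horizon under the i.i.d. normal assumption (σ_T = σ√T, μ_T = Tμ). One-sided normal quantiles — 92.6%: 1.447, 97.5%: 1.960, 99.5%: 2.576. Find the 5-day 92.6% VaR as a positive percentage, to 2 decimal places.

σ_{5d} = 1.59% × √5 = 3.555%; μ_{5d} = 5 × -0.03% = -0.150%.
VaR = −(-0.150%) + 1.447 × 3.555% = 5.294%.

5.29%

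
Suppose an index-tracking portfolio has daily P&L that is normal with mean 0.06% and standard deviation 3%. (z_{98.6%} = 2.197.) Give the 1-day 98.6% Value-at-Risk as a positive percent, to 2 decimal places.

6.53%

VaR = −μ + z·σ = −(0.06%) + 2.197 × 3% = 6.531%.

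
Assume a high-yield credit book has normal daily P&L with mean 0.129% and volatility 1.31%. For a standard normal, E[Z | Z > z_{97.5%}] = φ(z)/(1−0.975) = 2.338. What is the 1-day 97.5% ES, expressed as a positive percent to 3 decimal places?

ES = −(0.129%) + 1.31% × 2.338 = 2.934%.

2.934%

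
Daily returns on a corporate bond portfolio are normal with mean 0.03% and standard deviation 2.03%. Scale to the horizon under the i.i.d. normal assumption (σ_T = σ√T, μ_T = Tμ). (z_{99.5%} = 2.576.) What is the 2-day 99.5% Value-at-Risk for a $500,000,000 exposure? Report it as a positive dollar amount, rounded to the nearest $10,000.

σ_{2d} = 2.03% × √2 = 2.871%; μ_{2d} = 2 × 0.03% = 0.060%.
VaR = −(0.060%) + 2.576 × 2.871% = 7.336%.
On $500,000,000: 0.07336 × $500,000,000 = $36,680,000.

$36,680,000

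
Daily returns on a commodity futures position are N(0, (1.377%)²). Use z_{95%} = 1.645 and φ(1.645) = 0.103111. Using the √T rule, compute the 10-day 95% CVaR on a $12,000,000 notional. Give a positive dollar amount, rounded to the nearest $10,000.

$1,080,000

σ_{10d} = 1.377% × √10 = 4.354%.
ES multiplier = φ(z)/(1−α) = 0.103111/0.05 = 2.062.
ES = 4.354% × 2.062 = 8.978%; on $12,000,000: $1,077,360.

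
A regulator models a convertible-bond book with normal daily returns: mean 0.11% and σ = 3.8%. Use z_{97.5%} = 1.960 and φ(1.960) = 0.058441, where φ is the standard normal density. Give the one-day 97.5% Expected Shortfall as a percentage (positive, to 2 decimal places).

8.77%

Tail multiplier: φ(z)/(1−α) = 0.058441 / 0.025 = 2.338.
ES = −(0.11%) + 3.8% × 2.338 = 8.774%.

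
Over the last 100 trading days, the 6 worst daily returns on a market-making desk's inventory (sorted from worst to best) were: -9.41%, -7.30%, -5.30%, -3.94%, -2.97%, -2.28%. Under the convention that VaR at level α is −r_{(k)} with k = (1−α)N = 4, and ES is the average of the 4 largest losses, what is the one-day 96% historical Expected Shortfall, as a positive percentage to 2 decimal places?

The 4 worst returns sum to -25.95%.
ES = −(-25.95%) / 4 = 6.4875% ≈ 6.49%.

6.49%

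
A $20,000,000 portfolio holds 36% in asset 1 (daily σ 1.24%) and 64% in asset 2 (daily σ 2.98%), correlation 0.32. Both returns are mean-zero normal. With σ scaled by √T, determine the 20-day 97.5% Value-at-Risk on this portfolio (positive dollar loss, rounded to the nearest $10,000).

σ_p = √(0.36²·1.24² + 0.64²·2.98² + 2·0.32·0.36·0.64·1.24·2.98) = 2.093%.
σ_{20d} = 2.093% × √20 = 9.360%.
z(97.5%) = 1.960.
VaR = 1.960 × 9.360% = 18.346%; on $20,000,000 that is $3,669,200.

$3,670,000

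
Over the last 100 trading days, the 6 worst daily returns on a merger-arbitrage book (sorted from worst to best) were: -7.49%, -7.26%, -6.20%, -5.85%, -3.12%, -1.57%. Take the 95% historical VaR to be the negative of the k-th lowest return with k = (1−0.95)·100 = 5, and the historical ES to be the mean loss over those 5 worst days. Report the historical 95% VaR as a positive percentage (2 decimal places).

3.12%

k = 5; the 5th lowest return is -3.12%, so VaR = 3.12%.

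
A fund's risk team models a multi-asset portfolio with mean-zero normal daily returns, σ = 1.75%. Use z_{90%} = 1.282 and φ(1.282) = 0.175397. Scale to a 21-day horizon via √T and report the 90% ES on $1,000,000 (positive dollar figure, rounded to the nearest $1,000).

σ_{21d} = 1.75% × √21 = 8.020%.
ES multiplier = φ(z)/(1−α) = 0.175397/0.1 = 1.754.
ES = 8.020% × 1.754 = 14.067%; on $1,000,000: $140,670.

$141,000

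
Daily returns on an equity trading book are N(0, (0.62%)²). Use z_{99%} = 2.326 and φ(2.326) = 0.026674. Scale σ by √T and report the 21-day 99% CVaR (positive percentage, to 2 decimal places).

σ_{21d} = 0.62% × √21 = 2.841%.
ES multiplier = φ(z)/(1−α) = 0.026674/0.01 = 2.667.
ES = 2.841% × 2.667 = 7.577%.

7.58%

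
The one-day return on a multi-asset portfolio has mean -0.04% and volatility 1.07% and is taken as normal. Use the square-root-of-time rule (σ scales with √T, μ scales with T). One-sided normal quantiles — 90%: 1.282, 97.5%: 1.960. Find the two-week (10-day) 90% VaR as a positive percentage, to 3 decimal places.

4.738%

σ_{10d} = 1.07% × √10 = 3.384%; μ_{10d} = 10 × -0.04% = -0.400%.
VaR = −(-0.400%) + 1.282 × 3.384% = 4.738%.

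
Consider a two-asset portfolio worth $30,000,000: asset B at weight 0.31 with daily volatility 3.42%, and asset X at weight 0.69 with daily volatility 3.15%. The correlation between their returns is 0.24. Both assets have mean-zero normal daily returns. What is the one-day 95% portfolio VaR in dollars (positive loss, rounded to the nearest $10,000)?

σ_p² = 0.31²·3.42² + 0.69²·3.15² + 2·0.24·0.31·0.69·3.42·3.15 = 6.9542 (%²).
σ_p = √6.9542 = 2.637%.
At 95%, z = 1.645.
VaR = 1.645 × 2.637% = 4.338%; on $30,000,000 that is $1,301,400.

$1,300,000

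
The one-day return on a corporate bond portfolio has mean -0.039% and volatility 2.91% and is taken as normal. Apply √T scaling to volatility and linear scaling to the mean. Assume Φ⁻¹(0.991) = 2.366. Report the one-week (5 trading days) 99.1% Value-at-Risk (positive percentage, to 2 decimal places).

15.59%

σ_{5d} = 2.91% × √5 = 6.507%; μ_{5d} = 5 × -0.039% = -0.195%.
VaR = −(-0.195%) + 2.366 × 6.507% = 15.591%.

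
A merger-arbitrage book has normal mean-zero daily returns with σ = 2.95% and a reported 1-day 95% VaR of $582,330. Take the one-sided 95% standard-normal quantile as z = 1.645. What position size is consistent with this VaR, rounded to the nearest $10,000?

$12,000,000

VaR as a fraction of value: z·σ = 1.645 × 2.95% = 4.85275%.
Position = $582,330 / 0.0485275 = $12,000,000.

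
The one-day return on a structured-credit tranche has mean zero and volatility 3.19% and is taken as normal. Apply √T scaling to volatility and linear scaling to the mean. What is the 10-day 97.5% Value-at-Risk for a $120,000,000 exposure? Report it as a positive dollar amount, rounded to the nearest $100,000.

At 97.5%, z = 1.960.
σ_{10d} = 3.19% × √10 = 10.088%.
VaR = 1.960 × 10.088% = 19.772%.
On $120,000,000: 0.19772 × $120,000,000 = $23,726,400.

$23,700,000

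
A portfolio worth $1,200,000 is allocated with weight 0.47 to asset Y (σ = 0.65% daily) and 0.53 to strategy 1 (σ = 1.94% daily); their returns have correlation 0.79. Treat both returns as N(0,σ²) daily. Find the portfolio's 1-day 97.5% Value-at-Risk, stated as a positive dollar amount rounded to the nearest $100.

σ_p² = 0.47²·0.65² + 0.53²·1.94² + 2·0.79·0.47·0.53·0.65·1.94 = 1.6468 (%²).
σ_p = √1.6468 = 1.283%.
At 97.5%, z = 1.960.
VaR = 1.960 × 1.283% = 2.515%; on $1,200,000 that is $30,180.

$30,200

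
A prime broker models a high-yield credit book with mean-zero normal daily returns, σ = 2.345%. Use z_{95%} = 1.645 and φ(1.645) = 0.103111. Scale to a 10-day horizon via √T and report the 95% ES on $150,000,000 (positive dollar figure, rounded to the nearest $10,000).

$22,940,000

σ_{10d} = 2.345% × √10 = 7.416%.
ES multiplier = φ(z)/(1−α) = 0.103111/0.05 = 2.062.
ES = 7.416% × 2.062 = 15.292%; on $150,000,000: $22,938,000.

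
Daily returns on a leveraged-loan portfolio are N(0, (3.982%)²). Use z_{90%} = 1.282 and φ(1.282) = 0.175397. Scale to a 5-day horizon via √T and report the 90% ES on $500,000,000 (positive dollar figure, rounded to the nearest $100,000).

σ_{5d} = 3.982% × √5 = 8.904%.
ES multiplier = φ(z)/(1−α) = 0.175397/0.1 = 1.754.
ES = 8.904% × 1.754 = 15.618%; on $500,000,000: $78,090,000.

$78,100,000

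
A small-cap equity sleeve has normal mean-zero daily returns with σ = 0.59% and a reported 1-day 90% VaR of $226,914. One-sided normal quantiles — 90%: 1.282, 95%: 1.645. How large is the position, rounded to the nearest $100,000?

$30,000,000

VaR as a fraction of value: z·σ = 1.282 × 0.59% = 0.75638%.
Position = $226,914 / 0.0075638 = $30,000,000.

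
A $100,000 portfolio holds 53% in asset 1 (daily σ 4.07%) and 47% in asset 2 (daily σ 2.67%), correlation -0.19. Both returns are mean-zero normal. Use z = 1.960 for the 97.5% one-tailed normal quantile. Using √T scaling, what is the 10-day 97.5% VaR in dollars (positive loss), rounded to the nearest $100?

$14,100

σ_p = √(0.53²·4.07² + 0.47²·2.67² + 2·-0.19·0.53·0.47·4.07·2.67) = 2.280%.
σ_{10d} = 2.280% × √10 = 7.210%.
VaR = 1.960 × 7.210% = 14.132%; on $100,000 that is $14,132.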